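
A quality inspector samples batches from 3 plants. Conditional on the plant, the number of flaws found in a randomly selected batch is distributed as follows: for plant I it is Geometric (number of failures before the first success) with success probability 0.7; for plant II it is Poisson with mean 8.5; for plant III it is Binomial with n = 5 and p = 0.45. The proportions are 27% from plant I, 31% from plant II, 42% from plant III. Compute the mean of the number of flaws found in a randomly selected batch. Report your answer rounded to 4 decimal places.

3.6957

Component means — I: 0.428571; II: 8.5; III: 2.25.
E[X] = 0.27·0.428571 + 0.31·8.5 + 0.42·2.25 = 3.69571.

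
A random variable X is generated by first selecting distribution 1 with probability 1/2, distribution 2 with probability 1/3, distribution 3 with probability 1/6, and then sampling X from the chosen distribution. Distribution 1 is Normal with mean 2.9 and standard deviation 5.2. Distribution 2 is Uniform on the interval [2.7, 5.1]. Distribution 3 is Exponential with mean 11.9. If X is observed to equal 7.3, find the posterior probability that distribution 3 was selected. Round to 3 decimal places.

0.220

Likelihoods f(7.3 | ·): 1: 0.0536333; 2: 0; 3: 0.0455027.
Posterior ∝ prior × likelihood. Numerator for 3: 0.166667·0.0455027 = 0.00758378.
Normalizing constant: 0.5·0.0536333 + 0.333333·0 + 0.166667·0.0455027 = 0.0344004.
P(3 | observation) = 0.00758378 / 0.0344004 = 0.220456.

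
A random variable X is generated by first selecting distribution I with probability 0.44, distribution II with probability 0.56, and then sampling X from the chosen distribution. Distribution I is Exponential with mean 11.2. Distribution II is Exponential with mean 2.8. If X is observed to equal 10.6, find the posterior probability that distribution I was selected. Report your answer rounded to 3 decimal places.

Likelihoods f(10.6 | ·): I: 0.034654; II: 0.00810452.
Posterior ∝ prior × likelihood. Numerator for I: 0.44·0.034654 = 0.0152478.
Normalizing constant: 0.44·0.034654 + 0.56·0.00810452 = 0.0197863.
P(I | observation) = 0.0152478 / 0.0197863 = 0.770622.

0.771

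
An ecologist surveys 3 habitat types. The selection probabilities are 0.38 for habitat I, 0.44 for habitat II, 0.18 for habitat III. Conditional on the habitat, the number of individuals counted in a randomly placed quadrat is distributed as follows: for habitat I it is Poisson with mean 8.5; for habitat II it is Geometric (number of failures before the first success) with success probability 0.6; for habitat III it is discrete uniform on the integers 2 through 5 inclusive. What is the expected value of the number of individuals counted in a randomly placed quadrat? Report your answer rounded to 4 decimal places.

4.1533

Component means — I: 8.5; II: 0.666667; III: 3.5.
E[X] = 0.38·8.5 + 0.44·0.666667 + 0.18·3.5 = 4.15333.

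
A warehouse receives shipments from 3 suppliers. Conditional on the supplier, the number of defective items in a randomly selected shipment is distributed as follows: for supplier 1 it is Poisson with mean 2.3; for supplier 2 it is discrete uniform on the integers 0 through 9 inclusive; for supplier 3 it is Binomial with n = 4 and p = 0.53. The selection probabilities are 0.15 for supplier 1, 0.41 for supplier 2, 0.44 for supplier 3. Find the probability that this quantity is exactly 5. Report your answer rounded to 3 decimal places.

Conditional on each supplier, P(X = 5): 1: 0.053775; 2: 0.1; 3: 0.
By total probability, P(X = 5) = 0.15·0.053775 + 0.41·0.1 + 0.44·0 = 0.0490663.

0.049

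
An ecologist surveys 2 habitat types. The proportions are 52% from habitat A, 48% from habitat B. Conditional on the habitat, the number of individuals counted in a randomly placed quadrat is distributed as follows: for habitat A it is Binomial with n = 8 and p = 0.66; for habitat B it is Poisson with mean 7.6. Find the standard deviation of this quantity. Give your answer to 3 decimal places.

Per component, A: μ=5.28, E[X²]=29.6736; B: μ=7.6, E[X²]=65.36.
E[X] = 0.52·5.28 + 0.48·7.6 = 6.3936.
E[X²] = 0.52·29.6736 + 0.48·65.36 = 46.8031.
Var(X) = E[X²] − (E[X])² = 46.8031 − 40.8781 = 5.92495.
SD(X) = √5.92495 = 2.43412.

2.434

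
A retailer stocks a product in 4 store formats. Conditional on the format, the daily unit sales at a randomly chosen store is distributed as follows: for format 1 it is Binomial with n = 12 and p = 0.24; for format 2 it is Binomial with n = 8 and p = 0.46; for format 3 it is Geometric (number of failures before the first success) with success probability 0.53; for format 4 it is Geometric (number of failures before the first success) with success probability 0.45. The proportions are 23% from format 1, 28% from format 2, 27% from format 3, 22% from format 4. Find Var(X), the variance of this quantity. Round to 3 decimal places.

3.505

Per component, 1: μ=2.88, E[X²]=10.4832; 2: μ=3.68, E[X²]=15.5296; 3: μ=0.886792, E[X²]=2.45959; 4: μ=1.22222, E[X²]=4.20988.
E[X] = 0.23·2.88 + 0.28·3.68 + 0.27·0.886792 + 0.22·1.22222 = 2.20112.
E[X²] = 0.23·10.4832 + 0.28·15.5296 + 0.27·2.45959 + 0.22·4.20988 = 8.34969.
Var(X) = E[X²] − (E[X])² = 8.34969 − 4.84494 = 3.50475.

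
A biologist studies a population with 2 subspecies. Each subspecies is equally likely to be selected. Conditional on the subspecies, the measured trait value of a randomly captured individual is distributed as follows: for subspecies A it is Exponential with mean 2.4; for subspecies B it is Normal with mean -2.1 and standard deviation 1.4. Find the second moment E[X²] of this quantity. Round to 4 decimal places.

8.9450

For each component E[X²] = Var + (mean)², giving A: 11.52; B: 6.37.
Overall E[X²] = 0.5·11.52 + 0.5·6.37 = 8.945.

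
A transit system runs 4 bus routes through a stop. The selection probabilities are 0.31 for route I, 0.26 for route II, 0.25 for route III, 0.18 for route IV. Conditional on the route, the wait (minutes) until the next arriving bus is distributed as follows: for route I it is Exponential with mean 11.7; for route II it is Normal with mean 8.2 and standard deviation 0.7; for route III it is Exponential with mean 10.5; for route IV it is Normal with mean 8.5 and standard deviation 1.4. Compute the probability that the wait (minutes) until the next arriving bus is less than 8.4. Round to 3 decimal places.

Conditional on each route, P(X < 8.4): I: 0.512248; II: 0.612452; III: 0.550671; IV: 0.471528.
By total probability, P(X < 8.4) = 0.31·0.512248 + 0.26·0.612452 + 0.25·0.550671 + 0.18·0.471528 = 0.540577.

0.541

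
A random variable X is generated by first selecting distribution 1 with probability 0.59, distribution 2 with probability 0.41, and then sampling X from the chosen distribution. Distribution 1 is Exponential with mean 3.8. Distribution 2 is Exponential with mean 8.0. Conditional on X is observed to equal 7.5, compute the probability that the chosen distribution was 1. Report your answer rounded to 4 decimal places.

0.5180

Likelihoods f(7.5 | ·): 1: 0.0365642; 2: 0.0489507.
Posterior ∝ prior × likelihood. Numerator for 1: 0.59·0.0365642 = 0.0215729.
Normalizing constant: 0.59·0.0365642 + 0.41·0.0489507 = 0.0416427.
P(1 | observation) = 0.0215729 / 0.0416427 = 0.518048.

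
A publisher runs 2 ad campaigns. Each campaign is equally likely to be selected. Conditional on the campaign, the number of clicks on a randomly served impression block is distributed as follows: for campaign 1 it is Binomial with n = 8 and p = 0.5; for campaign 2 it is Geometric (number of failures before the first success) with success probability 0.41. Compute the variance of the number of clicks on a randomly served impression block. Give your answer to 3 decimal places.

4.395

Per component, 1: μ=4, E[X²]=18; 2: μ=1.43902, E[X²]=5.58061.
E[X] = 0.5·4 + 0.5·1.43902 = 2.71951.
E[X²] = 0.5·18 + 0.5·5.58061 = 11.7903.
Var(X) = E[X²] − (E[X])² = 11.7903 − 7.39575 = 4.39456.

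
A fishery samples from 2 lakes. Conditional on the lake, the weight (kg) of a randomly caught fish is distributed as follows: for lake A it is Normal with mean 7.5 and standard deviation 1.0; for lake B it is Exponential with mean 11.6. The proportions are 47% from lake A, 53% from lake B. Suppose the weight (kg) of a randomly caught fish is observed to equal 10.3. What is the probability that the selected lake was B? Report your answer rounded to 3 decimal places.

0.835

Likelihoods f(10.3 | ·): A: 0.00791545; B: 0.0354747.
Posterior ∝ prior × likelihood. Numerator for B: 0.53·0.0354747 = 0.0188016.
Normalizing constant: 0.47·0.00791545 + 0.53·0.0354747 = 0.0225218.
P(B | observation) = 0.0188016 / 0.0225218 = 0.834815.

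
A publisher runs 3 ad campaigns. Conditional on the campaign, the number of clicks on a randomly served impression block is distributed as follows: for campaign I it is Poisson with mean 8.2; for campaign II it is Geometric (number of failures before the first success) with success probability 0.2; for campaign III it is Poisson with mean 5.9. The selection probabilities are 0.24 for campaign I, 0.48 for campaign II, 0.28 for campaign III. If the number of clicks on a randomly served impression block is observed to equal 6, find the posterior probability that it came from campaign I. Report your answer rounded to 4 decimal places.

Likelihoods P(X=6 | ·): I: 0.115967; II: 0.0524288; III: 0.160488.
Posterior ∝ prior × likelihood. Numerator for I: 0.24·0.115967 = 0.0278322.
Normalizing constant: 0.24·0.115967 + 0.48·0.0524288 + 0.28·0.160488 = 0.0979346.
P(I | observation) = 0.0278322 / 0.0979346 = 0.284191.

0.2842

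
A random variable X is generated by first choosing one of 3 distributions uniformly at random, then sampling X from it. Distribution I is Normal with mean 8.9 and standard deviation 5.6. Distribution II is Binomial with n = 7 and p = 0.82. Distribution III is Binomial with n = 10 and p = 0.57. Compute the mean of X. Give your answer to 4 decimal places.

Component means — I: 8.9; II: 5.74; III: 5.7.
E[X] = 0.333333·8.9 + 0.333333·5.74 + 0.333333·5.7 = 6.78.

6.7800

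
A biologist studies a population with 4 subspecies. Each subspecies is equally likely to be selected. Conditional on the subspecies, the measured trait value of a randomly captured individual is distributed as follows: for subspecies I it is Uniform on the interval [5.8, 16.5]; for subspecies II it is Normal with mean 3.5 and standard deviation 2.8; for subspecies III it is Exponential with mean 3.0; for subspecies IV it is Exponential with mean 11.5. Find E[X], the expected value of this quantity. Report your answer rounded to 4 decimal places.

7.2875

Component means — I: 11.15; II: 3.5; III: 3; IV: 11.5.
E[X] = 0.25·11.15 + 0.25·3.5 + 0.25·3 + 0.25·11.5 = 7.2875.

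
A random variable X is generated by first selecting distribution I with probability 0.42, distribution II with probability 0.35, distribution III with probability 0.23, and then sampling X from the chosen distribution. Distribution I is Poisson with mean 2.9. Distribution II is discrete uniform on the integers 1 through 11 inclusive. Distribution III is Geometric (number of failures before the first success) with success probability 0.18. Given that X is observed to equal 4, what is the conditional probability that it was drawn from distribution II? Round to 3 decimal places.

Likelihoods P(X=4 | ·): I: 0.162154; II: 0.0909091; III: 0.0813819.
Posterior ∝ prior × likelihood. Numerator for II: 0.35·0.0909091 = 0.0318182.
Normalizing constant: 0.42·0.162154 + 0.35·0.0909091 + 0.23·0.0813819 = 0.118641.
P(II | observation) = 0.0318182 / 0.118641 = 0.26819.

0.268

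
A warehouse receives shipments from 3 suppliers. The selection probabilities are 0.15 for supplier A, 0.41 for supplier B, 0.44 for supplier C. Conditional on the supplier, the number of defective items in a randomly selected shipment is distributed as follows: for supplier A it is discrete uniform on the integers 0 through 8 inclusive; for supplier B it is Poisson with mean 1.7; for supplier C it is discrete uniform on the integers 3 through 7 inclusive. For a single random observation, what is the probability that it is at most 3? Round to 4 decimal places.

0.5265

Conditional on each supplier, P(X ≤ 3): A: 0.444444; B: 0.906811; C: 0.2.
By total probability, P(X ≤ 3) = 0.15·0.444444 + 0.41·0.906811 + 0.44·0.2 = 0.526459.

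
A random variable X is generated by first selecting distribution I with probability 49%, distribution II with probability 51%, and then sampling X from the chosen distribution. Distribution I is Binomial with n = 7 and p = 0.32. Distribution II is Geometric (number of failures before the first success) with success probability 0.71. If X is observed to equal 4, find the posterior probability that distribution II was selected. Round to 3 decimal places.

0.043

Likelihoods P(X=4 | ·): I: 0.115397; II: 0.0050217.
Posterior ∝ prior × likelihood. Numerator for II: 0.51·0.0050217 = 0.00256106.
Normalizing constant: 0.49·0.115397 + 0.51·0.0050217 = 0.0591056.
P(II | observation) = 0.00256106 / 0.0591056 = 0.0433303.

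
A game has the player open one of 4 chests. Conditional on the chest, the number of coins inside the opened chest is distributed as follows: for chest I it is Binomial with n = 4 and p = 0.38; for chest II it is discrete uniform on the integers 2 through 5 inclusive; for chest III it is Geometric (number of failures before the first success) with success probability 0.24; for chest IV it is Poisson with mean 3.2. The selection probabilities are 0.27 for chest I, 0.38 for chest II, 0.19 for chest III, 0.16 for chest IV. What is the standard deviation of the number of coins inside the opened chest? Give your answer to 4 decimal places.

2.1036

Per component, I: μ=1.52, E[X²]=3.2528; II: μ=3.5, E[X²]=13.5; III: μ=3.16667, E[X²]=23.2222; IV: μ=3.2, E[X²]=13.44.
E[X] = 0.27·1.52 + 0.38·3.5 + 0.19·3.16667 + 0.16·3.2 = 2.85407.
E[X²] = 0.27·3.2528 + 0.38·13.5 + 0.19·23.2222 + 0.16·13.44 = 12.5709.
Var(X) = E[X²] − (E[X])² = 12.5709 − 8.1457 = 4.42518.
SD(X) = √4.42518 = 2.10361.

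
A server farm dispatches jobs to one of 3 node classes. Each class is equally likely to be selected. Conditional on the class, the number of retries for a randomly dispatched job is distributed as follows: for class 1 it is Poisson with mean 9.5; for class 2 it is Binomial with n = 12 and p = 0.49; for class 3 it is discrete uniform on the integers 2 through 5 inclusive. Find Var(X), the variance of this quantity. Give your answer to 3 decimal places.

Per component, 1: μ=9.5, E[X²]=99.75; 2: μ=5.88, E[X²]=37.5732; 3: μ=3.5, E[X²]=13.5.
E[X] = 0.333333·9.5 + 0.333333·5.88 + 0.333333·3.5 = 6.29333.
E[X²] = 0.333333·99.75 + 0.333333·37.5732 + 0.333333·13.5 = 50.2744.
Var(X) = E[X²] − (E[X])² = 50.2744 − 39.606 = 10.6684.

10.668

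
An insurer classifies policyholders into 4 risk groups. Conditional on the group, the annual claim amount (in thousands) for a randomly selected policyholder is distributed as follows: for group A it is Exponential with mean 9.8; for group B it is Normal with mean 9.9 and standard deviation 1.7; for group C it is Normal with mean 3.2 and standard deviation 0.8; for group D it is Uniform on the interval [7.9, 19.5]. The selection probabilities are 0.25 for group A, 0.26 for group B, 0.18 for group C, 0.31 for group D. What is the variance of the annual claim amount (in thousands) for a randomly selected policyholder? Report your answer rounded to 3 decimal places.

Per component, A: μ=9.8, E[X²]=192.08; B: μ=9.9, E[X²]=100.9; C: μ=3.2, E[X²]=10.88; D: μ=13.7, E[X²]=198.903.
E[X] = 0.25·9.8 + 0.26·9.9 + 0.18·3.2 + 0.31·13.7 = 9.847.
E[X²] = 0.25·192.08 + 0.26·100.9 + 0.18·10.88 + 0.31·198.903 = 137.872.
Var(X) = E[X²] − (E[X])² = 137.872 − 96.9634 = 40.909.

40.909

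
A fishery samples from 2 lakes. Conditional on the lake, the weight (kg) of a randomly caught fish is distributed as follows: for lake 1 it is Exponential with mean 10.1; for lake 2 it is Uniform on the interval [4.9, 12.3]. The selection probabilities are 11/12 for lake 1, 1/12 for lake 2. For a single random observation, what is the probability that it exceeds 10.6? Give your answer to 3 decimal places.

Conditional on each lake, P(X > 10.6): 1: 0.350111; 2: 0.22973.
By total probability, P(X > 10.6) = 0.916667·0.350111 + 0.0833333·0.22973 = 0.340079.

0.340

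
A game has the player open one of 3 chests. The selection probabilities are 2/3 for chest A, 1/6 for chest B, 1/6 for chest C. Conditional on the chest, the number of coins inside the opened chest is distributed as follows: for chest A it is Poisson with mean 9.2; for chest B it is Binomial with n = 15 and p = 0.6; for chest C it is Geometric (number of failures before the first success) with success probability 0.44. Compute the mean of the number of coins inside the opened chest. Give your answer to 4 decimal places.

Component means — A: 9.2; B: 9; C: 1.27273.
E[X] = 0.666667·9.2 + 0.166667·9 + 0.166667·1.27273 = 7.84545.

7.8455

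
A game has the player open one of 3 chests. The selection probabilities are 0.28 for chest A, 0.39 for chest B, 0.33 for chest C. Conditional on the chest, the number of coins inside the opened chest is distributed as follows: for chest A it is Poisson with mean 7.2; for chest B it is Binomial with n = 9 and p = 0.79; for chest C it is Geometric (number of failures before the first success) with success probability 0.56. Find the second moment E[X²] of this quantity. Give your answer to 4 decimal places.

For each component E[X²] = Var + (mean)², giving A: 59.04; B: 52.0452; C: 2.02041.
Overall E[X²] = 0.28·59.04 + 0.39·52.0452 + 0.33·2.02041 = 37.4956.

37.4956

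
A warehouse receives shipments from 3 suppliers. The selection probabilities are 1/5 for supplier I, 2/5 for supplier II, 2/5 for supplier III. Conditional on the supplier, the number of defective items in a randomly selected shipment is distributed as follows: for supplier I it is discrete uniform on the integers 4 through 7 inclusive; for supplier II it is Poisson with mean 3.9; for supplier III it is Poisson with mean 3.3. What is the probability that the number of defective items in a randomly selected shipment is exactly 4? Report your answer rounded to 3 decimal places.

Conditional on each supplier, P(X = 4): I: 0.25; II: 0.195119; III: 0.182252.
By total probability, P(X = 4) = 0.2·0.25 + 0.4·0.195119 + 0.4·0.182252 = 0.200948.

0.201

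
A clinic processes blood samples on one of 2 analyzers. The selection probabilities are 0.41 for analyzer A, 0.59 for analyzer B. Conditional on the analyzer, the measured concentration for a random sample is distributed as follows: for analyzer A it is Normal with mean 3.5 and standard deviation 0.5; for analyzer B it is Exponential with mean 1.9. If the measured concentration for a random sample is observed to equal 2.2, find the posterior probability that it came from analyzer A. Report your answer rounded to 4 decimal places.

Likelihoods f(2.2 | ·): A: 0.0271659; B: 0.16534.
Posterior ∝ prior × likelihood. Numerator for A: 0.41·0.0271659 = 0.011138.
Normalizing constant: 0.41·0.0271659 + 0.59·0.16534 = 0.108689.
P(A | observation) = 0.011138 / 0.108689 = 0.102476.

0.1025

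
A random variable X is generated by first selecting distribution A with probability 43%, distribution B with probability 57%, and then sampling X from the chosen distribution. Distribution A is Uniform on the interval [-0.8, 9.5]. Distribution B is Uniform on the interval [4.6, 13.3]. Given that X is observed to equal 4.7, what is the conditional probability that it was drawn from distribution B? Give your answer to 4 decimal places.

Likelihoods f(4.7 | ·): A: 0.0970874; B: 0.114943.
Posterior ∝ prior × likelihood. Numerator for B: 0.57·0.114943 = 0.0655172.
Normalizing constant: 0.43·0.0970874 + 0.57·0.114943 = 0.107265.
P(B | observation) = 0.0655172 / 0.107265 = 0.610799.

0.6108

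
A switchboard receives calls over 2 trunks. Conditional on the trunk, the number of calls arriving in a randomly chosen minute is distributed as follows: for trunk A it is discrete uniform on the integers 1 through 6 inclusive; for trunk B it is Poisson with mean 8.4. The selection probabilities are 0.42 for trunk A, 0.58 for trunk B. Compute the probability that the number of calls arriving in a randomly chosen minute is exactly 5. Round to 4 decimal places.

Conditional on each trunk, P(X = 5): A: 0.166667; B: 0.0783685.
By total probability, P(X = 5) = 0.42·0.166667 + 0.58·0.0783685 = 0.115454.

0.1155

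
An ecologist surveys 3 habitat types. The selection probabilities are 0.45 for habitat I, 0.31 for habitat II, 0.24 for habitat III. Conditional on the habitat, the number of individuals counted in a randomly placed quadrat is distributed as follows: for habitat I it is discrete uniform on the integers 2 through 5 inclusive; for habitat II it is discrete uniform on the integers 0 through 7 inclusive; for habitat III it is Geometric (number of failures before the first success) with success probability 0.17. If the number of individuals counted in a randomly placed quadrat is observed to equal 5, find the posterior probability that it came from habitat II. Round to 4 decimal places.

0.2316

Likelihoods P(X=5 | ·): I: 0.25; II: 0.125; III: 0.0669637.
Posterior ∝ prior × likelihood. Numerator for II: 0.31·0.125 = 0.03875.
Normalizing constant: 0.45·0.25 + 0.31·0.125 + 0.24·0.0669637 = 0.167321.
P(II | observation) = 0.03875 / 0.167321 = 0.23159.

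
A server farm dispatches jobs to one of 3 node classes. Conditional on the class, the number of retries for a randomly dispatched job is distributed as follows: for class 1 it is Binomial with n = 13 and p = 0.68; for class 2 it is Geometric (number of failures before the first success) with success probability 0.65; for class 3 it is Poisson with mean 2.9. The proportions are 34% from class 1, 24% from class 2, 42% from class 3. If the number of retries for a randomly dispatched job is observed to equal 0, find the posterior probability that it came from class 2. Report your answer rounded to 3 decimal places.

0.871

Likelihoods P(X=0 | ·): 1: 3.68935e-07; 2: 0.65; 3: 0.0550232.
Posterior ∝ prior × likelihood. Numerator for 2: 0.24·0.65 = 0.156.
Normalizing constant: 0.34·3.68935e-07 + 0.24·0.65 + 0.42·0.0550232 = 0.17911.
P(2 | observation) = 0.156 / 0.17911 = 0.870974.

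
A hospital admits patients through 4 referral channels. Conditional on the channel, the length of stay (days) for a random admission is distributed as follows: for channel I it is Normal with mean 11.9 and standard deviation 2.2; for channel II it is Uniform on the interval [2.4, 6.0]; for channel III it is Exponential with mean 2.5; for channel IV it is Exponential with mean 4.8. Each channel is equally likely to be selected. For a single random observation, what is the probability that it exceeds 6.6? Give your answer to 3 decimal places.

Conditional on each channel, P(X > 6.6): I: 0.992004; II: 0; III: 0.0713613; IV: 0.25284.
By total probability, P(X > 6.6) = 0.25·0.992004 + 0.25·0 + 0.25·0.0713613 + 0.25·0.25284 = 0.329051.

0.329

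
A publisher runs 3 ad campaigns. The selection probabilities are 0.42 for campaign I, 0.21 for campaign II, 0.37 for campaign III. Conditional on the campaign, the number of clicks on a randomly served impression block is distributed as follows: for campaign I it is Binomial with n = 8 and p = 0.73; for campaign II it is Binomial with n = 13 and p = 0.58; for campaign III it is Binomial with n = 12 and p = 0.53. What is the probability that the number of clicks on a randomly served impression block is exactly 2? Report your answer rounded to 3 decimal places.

Conditional on each campaign, P(X = 2): I: 0.00578078; II: 0.00188232; III: 0.00975156.
By total probability, P(X = 2) = 0.42·0.00578078 + 0.21·0.00188232 + 0.37·0.00975156 = 0.00643129.

0.006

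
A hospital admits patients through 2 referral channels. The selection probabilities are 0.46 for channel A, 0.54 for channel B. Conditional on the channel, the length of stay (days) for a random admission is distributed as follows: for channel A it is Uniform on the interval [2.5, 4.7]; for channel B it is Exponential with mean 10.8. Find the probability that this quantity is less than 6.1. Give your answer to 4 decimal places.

Conditional on each channel, P(X < 6.1): A: 1; B: 0.431535.
By total probability, P(X < 6.1) = 0.46·1 + 0.54·0.431535 = 0.693029.

0.6930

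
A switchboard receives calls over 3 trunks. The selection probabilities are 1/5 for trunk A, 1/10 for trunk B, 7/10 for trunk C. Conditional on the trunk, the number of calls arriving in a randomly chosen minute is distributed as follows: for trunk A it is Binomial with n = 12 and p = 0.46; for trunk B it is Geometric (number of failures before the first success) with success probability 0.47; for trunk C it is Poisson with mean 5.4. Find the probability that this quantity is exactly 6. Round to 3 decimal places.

Conditional on each trunk, P(X = 6): A: 0.217061; B: 0.0104172; C: 0.155539.
By total probability, P(X = 6) = 0.2·0.217061 + 0.1·0.0104172 + 0.7·0.155539 = 0.153331.

0.153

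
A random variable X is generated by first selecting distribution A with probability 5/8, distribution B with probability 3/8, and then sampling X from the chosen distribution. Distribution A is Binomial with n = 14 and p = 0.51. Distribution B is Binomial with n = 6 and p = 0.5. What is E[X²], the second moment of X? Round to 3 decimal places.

For each component E[X²] = Var + (mean)², giving A: 54.4782; B: 10.5.
Overall E[X²] = 0.625·54.4782 + 0.375·10.5 = 37.9864.

37.986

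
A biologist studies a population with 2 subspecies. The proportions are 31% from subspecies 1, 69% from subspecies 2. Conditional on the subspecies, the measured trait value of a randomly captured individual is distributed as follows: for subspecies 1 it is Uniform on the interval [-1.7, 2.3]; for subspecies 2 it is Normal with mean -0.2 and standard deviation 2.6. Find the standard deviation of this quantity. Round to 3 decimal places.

Per component, 1: μ=0.3, E[X²]=1.42333; 2: μ=-0.2, E[X²]=6.8.
E[X] = 0.31·0.3 + 0.69·-0.2 = -0.045.
E[X²] = 0.31·1.42333 + 0.69·6.8 = 5.13323.
Var(X) = E[X²] − (E[X])² = 5.13323 − 0.002025 = 5.13121.
SD(X) = √5.13121 = 2.26522.

2.265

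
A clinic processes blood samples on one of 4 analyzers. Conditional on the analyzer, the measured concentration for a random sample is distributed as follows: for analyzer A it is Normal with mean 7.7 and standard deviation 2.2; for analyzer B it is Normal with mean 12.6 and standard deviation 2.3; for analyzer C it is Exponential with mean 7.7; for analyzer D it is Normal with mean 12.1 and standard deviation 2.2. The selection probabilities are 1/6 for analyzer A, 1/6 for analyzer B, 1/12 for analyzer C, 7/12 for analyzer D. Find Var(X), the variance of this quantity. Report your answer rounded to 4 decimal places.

Per component, A: μ=7.7, E[X²]=64.13; B: μ=12.6, E[X²]=164.05; C: μ=7.7, E[X²]=118.58; D: μ=12.1, E[X²]=151.25.
E[X] = 0.166667·7.7 + 0.166667·12.6 + 0.0833333·7.7 + 0.583333·12.1 = 11.0833.
E[X²] = 0.166667·64.13 + 0.166667·164.05 + 0.0833333·118.58 + 0.583333·151.25 = 136.141.
Var(X) = E[X²] − (E[X])² = 136.141 − 122.84 = 13.3006.

13.3006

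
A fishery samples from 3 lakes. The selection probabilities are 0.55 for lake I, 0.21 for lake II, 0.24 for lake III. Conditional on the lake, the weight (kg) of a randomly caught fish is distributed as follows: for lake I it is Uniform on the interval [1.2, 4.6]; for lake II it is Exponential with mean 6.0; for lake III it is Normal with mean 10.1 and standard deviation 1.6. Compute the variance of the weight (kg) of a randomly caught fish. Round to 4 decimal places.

Per component, I: μ=2.9, E[X²]=9.37333; II: μ=6, E[X²]=72; III: μ=10.1, E[X²]=104.57.
E[X] = 0.55·2.9 + 0.21·6 + 0.24·10.1 = 5.279.
E[X²] = 0.55·9.37333 + 0.21·72 + 0.24·104.57 = 45.3721.
Var(X) = E[X²] − (E[X])² = 45.3721 − 27.8678 = 17.5043.

17.5043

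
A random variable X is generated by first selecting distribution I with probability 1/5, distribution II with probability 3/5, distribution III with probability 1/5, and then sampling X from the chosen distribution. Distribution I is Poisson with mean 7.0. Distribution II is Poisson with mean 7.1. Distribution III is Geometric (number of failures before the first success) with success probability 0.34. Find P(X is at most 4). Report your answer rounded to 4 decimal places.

Conditional on each component, P(X ≤ 4): I: 0.172992; II: 0.164063; III: 0.874767.
By total probability, P(X ≤ 4) = 0.2·0.172992 + 0.6·0.164063 + 0.2·0.874767 = 0.307989.

0.3080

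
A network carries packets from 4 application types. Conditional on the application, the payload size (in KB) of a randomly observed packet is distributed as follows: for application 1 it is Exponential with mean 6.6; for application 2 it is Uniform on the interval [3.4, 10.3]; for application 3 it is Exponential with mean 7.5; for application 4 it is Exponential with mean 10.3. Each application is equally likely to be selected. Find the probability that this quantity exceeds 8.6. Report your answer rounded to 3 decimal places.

0.317

Conditional on each application, P(X > 8.6): 1: 0.271707; 2: 0.246377; 3: 0.317694; 4: 0.433896.
By total probability, P(X > 8.6) = 0.25·0.271707 + 0.25·0.246377 + 0.25·0.317694 + 0.25·0.433896 = 0.317418.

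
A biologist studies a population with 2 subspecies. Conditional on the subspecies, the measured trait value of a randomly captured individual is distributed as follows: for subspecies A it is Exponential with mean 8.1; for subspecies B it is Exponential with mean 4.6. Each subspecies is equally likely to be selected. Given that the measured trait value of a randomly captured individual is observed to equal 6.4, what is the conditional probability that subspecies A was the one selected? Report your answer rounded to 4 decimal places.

0.5088

Likelihoods f(6.4 | ·): A: 0.0560233; B: 0.0540762.
Posterior ∝ prior × likelihood. Numerator for A: 0.5·0.0560233 = 0.0280117.
Normalizing constant: 0.5·0.0560233 + 0.5·0.0540762 = 0.0550498.
P(A | observation) = 0.0280117 / 0.0550498 = 0.508842.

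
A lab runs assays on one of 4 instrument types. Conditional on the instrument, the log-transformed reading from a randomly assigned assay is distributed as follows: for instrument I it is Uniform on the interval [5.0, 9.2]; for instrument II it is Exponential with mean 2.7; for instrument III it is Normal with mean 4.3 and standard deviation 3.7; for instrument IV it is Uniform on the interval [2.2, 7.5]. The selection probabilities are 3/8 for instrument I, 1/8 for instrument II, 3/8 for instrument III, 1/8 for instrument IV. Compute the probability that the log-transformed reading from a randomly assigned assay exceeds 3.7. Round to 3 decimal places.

Conditional on each instrument, P(X > 3.7): I: 1; II: 0.254013; III: 0.564411; IV: 0.716981.
By total probability, P(X > 3.7) = 0.375·1 + 0.125·0.254013 + 0.375·0.564411 + 0.125·0.716981 = 0.708028.

0.708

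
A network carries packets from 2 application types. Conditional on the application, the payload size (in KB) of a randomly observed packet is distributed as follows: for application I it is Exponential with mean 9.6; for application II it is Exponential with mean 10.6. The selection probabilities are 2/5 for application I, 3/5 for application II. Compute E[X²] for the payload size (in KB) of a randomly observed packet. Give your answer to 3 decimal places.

208.560

For each component E[X²] = Var + (mean)², giving I: 184.32; II: 224.72.
Overall E[X²] = 0.4·184.32 + 0.6·224.72 = 208.56.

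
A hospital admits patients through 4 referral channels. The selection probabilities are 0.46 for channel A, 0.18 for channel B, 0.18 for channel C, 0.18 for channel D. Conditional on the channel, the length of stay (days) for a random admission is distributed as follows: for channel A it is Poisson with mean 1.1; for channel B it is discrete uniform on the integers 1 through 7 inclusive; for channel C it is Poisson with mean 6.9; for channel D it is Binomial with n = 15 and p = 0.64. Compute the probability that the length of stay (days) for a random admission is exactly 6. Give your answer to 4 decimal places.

Conditional on each channel, P(X = 6): A: 0.00081903; B: 0.142857; C: 0.151053; D: 0.0349306.
By total probability, P(X = 6) = 0.46·0.00081903 + 0.18·0.142857 + 0.18·0.151053 + 0.18·0.0349306 = 0.0595681.

0.0596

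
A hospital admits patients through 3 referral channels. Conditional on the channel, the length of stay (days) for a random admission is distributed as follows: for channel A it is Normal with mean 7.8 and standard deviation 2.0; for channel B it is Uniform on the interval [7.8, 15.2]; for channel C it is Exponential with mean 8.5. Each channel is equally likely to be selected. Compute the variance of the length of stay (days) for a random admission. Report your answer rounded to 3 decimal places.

Per component, A: μ=7.8, E[X²]=64.84; B: μ=11.5, E[X²]=136.813; C: μ=8.5, E[X²]=144.5.
E[X] = 0.333333·7.8 + 0.333333·11.5 + 0.333333·8.5 = 9.26667.
E[X²] = 0.333333·64.84 + 0.333333·136.813 + 0.333333·144.5 = 115.384.
Var(X) = E[X²] − (E[X])² = 115.384 − 85.8711 = 29.5133.

29.513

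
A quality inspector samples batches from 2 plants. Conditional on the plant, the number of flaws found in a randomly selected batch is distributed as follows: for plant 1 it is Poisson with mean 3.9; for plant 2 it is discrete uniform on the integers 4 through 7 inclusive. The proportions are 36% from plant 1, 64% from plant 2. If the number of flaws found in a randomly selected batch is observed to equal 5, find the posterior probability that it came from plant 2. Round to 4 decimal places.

Likelihoods P(X=5 | ·): 1: 0.152193; 2: 0.25.
Posterior ∝ prior × likelihood. Numerator for 2: 0.64·0.25 = 0.16.
Normalizing constant: 0.36·0.152193 + 0.64·0.25 = 0.214789.
P(2 | observation) = 0.16 / 0.214789 = 0.744916.

0.7449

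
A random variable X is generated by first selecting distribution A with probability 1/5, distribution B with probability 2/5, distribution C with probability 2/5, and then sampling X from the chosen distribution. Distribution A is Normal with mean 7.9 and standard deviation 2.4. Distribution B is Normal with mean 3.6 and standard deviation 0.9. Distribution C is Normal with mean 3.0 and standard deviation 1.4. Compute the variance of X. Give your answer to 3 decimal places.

Per component, A: μ=7.9, E[X²]=68.17; B: μ=3.6, E[X²]=13.77; C: μ=3, E[X²]=10.96.
E[X] = 0.2·7.9 + 0.4·3.6 + 0.4·3 = 4.22.
E[X²] = 0.2·68.17 + 0.4·13.77 + 0.4·10.96 = 23.526.
Var(X) = E[X²] − (E[X])² = 23.526 − 17.8084 = 5.7176.

5.718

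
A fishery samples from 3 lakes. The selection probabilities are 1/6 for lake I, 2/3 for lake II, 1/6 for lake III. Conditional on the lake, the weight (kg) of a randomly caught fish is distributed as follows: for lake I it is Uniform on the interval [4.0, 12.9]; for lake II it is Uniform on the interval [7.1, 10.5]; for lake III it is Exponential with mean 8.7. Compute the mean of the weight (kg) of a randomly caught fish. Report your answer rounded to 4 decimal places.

Component means — I: 8.45; II: 8.8; III: 8.7.
E[X] = 0.166667·8.45 + 0.666667·8.8 + 0.166667·8.7 = 8.725.

8.7250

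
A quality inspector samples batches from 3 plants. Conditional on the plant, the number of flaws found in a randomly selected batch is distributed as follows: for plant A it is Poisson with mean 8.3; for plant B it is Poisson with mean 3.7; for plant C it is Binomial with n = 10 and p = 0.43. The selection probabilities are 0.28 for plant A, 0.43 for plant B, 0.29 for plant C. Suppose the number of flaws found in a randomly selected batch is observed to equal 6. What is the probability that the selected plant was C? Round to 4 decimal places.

0.3690

Likelihoods P(X=6 | ·): A: 0.112847; B: 0.0881025; C: 0.140129.
Posterior ∝ prior × likelihood. Numerator for C: 0.29·0.140129 = 0.0406375.
Normalizing constant: 0.28·0.112847 + 0.43·0.0881025 + 0.29·0.140129 = 0.110119.
P(C | observation) = 0.0406375 / 0.110119 = 0.369033.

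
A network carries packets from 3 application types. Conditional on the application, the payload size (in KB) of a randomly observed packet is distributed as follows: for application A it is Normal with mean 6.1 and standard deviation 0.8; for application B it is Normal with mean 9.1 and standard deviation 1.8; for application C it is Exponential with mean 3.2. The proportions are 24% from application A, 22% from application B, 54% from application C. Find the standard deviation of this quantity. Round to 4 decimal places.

3.4780

Per component, A: μ=6.1, E[X²]=37.85; B: μ=9.1, E[X²]=86.05; C: μ=3.2, E[X²]=20.48.
E[X] = 0.24·6.1 + 0.22·9.1 + 0.54·3.2 = 5.194.
E[X²] = 0.24·37.85 + 0.22·86.05 + 0.54·20.48 = 39.0742.
Var(X) = E[X²] − (E[X])² = 39.0742 − 26.9776 = 12.0966.
SD(X) = √12.0966 = 3.47801.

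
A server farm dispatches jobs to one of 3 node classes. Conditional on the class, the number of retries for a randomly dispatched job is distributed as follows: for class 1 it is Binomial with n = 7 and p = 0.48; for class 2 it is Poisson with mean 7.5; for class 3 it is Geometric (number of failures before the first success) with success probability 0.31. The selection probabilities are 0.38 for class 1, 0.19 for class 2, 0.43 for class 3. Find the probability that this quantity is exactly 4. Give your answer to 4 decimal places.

0.1433

Conditional on each class, P(X = 4): 1: 0.261242; 2: 0.0729164; 3: 0.0702681.
By total probability, P(X = 4) = 0.38·0.261242 + 0.19·0.0729164 + 0.43·0.0702681 = 0.143341.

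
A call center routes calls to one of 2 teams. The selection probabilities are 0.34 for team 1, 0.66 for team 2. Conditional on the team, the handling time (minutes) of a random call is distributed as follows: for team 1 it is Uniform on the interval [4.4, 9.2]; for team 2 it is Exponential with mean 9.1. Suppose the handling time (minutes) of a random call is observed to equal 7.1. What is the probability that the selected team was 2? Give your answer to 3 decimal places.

Likelihoods f(7.1 | ·): 1: 0.208333; 2: 0.0503632.
Posterior ∝ prior × likelihood. Numerator for 2: 0.66·0.0503632 = 0.0332397.
Normalizing constant: 0.34·0.208333 + 0.66·0.0503632 = 0.104073.
P(2 | observation) = 0.0332397 / 0.104073 = 0.319388.

0.319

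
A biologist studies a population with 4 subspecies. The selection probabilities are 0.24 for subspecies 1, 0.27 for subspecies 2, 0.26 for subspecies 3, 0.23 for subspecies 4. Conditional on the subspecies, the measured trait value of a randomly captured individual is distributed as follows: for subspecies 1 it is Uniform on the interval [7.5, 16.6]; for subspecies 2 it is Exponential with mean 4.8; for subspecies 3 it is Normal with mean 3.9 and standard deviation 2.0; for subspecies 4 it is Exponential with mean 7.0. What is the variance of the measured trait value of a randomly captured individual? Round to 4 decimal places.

Per component, 1: μ=12.05, E[X²]=152.103; 2: μ=4.8, E[X²]=46.08; 3: μ=3.9, E[X²]=19.21; 4: μ=7, E[X²]=98.
E[X] = 0.24·12.05 + 0.27·4.8 + 0.26·3.9 + 0.23·7 = 6.812.
E[X²] = 0.24·152.103 + 0.27·46.08 + 0.26·19.21 + 0.23·98 = 76.481.
Var(X) = E[X²] − (E[X])² = 76.481 − 46.4033 = 30.0777.

30.0777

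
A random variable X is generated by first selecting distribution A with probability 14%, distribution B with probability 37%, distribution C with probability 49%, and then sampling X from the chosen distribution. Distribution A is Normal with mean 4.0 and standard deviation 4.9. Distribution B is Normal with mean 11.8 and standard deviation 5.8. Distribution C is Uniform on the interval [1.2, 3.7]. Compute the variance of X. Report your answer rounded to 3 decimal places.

Per component, A: μ=4, E[X²]=40.01; B: μ=11.8, E[X²]=172.88; C: μ=2.45, E[X²]=6.52333.
E[X] = 0.14·4 + 0.37·11.8 + 0.49·2.45 = 6.1265.
E[X²] = 0.14·40.01 + 0.37·172.88 + 0.49·6.52333 = 72.7634.
Var(X) = E[X²] − (E[X])² = 72.7634 − 37.534 = 35.2294.

35.229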